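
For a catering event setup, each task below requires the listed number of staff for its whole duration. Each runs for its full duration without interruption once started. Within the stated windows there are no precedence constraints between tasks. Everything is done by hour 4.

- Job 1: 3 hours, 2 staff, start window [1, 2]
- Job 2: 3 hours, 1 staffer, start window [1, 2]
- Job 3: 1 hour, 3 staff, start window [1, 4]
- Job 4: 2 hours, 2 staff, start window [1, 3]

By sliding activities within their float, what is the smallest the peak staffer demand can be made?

5

Early-start (Job 1@1, Job 2@1, Job 3@1, Job 4@1) gives peak 8: h1:8  h2:5  h3:3  h4:0.
Shift Job 3→4.
Schedule Job 1@1, Job 2@1, Job 3@4, Job 4@1: h1:5  h2:5  h3:3  h4:3 — peak 5.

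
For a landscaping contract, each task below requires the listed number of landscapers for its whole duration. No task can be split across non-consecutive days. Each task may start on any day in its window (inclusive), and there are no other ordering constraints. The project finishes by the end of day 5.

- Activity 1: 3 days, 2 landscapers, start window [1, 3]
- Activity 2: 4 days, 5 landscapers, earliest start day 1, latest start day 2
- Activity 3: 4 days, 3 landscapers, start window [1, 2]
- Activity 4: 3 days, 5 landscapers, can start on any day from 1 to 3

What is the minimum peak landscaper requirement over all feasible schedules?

15

Schedule Activity 1@1, Activity 2@1, Activity 3@1, Activity 4@1: d1:15  d2:15  d3:15  d4:8  d5:0 — peak 15.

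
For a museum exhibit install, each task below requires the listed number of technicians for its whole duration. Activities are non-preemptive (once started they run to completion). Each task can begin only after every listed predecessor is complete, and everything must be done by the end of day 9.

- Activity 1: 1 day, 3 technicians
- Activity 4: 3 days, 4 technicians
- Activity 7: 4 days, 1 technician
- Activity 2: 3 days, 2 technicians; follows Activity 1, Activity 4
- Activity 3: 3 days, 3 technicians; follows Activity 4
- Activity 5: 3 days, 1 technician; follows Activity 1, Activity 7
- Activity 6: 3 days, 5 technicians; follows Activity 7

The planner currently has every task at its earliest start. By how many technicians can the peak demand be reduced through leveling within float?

Early-start peak: d1:8  d2:5  d3:5  d4:6  d5:11  d6:11  d7:6  d8:0  d9:0 ⇒ 11.
Leveled (Activity 1@1, Activity 4@1, Activity 7@2, Activity 2@4, Activity 3@4, Activity 5@6, Activity 6@7): d1:7  d2:5  d3:5  d4:6  d5:6  d6:6  d7:6  d8:6  d9:5 ⇒ 7.
Reduction 11 − 7 = 4.

4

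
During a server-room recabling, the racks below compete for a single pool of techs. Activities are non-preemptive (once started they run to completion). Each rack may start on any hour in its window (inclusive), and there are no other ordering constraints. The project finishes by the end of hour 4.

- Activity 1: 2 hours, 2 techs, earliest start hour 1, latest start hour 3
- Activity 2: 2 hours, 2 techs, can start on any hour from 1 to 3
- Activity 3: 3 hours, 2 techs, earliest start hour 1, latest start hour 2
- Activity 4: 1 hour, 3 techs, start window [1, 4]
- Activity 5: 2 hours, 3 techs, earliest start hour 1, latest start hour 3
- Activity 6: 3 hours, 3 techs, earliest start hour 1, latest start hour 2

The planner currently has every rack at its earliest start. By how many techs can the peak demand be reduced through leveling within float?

Early-start peak: h1:15  h2:12  h3:5  h4:0 ⇒ 15.
Leveled (Activity 1@1, Activity 2@1, Activity 3@1, Activity 4@1, Activity 5@3, Activity 6@2): h1:9  h2:9  h3:8  h4:6 ⇒ 9.
Reduction 15 − 9 = 6.

6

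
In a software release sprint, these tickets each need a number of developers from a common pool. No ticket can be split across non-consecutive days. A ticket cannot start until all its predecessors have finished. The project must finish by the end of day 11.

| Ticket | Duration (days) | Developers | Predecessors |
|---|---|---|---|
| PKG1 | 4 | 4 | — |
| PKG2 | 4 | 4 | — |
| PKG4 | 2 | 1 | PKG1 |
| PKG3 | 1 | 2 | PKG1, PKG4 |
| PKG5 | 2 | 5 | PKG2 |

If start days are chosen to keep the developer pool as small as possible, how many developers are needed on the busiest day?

Early-start (PKG1@1, PKG2@1, PKG4@5, PKG3@7, PKG5@5) gives peak 8: d1:8  d2:8  d3:8  d4:8  d5:6  d6:6  d7:2  d8:0  d9:0  d10:0  d11:0.
Shift PKG2→5, PKG3→9, PKG5→10.
Schedule PKG1@1, PKG2@5, PKG4@5, PKG3@9, PKG5@10: d1:4  d2:4  d3:4  d4:4  d5:5  d6:5  d7:4  d8:4  d9:2  d10:5  d11:5 — peak 5.
Total developer-days = 46 over 11 days ⇒ peak ≥ ⌈46/11⌉ = 5, so 5 is optimal.

5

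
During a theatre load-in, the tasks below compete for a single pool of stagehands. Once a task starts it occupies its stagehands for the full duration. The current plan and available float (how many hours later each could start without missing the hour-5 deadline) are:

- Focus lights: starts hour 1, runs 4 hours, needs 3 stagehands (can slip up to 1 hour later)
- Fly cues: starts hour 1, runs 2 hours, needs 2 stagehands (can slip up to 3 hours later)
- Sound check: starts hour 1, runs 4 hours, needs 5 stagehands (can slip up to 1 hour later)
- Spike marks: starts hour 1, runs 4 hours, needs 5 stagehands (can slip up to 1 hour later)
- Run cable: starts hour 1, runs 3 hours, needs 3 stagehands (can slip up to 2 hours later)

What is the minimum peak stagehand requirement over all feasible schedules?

16

Early-start (Focus lights@1, Fly cues@1, Sound check@1, Spike marks@1, Run cable@1) gives peak 18: h1:18  h2:18  h3:16  h4:13  h5:0.
Shift Run cable→3.
Schedule Focus lights@1, Fly cues@1, Sound check@1, Spike marks@1, Run cable@3: h1:15  h2:15  h3:16  h4:16  h5:3 — peak 16.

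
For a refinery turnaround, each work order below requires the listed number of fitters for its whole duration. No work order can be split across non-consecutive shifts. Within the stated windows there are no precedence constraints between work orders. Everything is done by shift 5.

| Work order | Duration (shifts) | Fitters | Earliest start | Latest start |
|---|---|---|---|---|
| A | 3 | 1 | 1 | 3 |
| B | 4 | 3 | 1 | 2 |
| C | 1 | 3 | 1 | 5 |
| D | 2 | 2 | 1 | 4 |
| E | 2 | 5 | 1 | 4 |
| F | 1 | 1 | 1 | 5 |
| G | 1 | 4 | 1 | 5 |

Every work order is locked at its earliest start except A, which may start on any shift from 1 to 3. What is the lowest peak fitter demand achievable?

18

A@1: s1:19  s2:11  s3:4  s4:3  s5:0 → peak 19
A@2: s1:18  s2:11  s3:4  s4:4  s5:0 → peak 18
A@3: s1:18  s2:10  s3:4  s4:4  s5:1 → peak 18
Best is A@2, peak 18.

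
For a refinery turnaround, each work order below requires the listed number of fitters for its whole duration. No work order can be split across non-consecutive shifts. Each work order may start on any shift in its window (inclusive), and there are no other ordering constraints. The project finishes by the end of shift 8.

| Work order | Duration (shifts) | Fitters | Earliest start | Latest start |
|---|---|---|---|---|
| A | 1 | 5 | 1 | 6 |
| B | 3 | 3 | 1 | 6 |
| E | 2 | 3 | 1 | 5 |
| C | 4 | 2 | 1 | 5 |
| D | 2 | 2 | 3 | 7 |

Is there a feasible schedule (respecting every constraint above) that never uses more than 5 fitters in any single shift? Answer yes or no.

Schedule A@1, B@2, E@5, C@2, D@6: s1:5  s2:5  s3:5  s4:5  s5:5  s6:5  s7:2  s8:0 — peak 5 ≤ 5.

yes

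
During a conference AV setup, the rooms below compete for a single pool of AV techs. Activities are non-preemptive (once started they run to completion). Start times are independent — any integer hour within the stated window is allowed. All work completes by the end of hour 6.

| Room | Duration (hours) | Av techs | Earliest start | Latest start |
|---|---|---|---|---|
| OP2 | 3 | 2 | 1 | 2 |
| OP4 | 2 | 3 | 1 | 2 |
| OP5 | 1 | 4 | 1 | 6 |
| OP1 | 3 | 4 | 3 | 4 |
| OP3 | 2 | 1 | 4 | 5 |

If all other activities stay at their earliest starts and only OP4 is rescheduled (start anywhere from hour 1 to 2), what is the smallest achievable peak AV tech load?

OP4@1: h1:9  h2:5  h3:6  h4:5  h5:5  h6:0 → peak 9
OP4@2: h1:6  h2:5  h3:9  h4:5  h5:5  h6:0 → peak 9
Best is OP4@1, peak 9.

9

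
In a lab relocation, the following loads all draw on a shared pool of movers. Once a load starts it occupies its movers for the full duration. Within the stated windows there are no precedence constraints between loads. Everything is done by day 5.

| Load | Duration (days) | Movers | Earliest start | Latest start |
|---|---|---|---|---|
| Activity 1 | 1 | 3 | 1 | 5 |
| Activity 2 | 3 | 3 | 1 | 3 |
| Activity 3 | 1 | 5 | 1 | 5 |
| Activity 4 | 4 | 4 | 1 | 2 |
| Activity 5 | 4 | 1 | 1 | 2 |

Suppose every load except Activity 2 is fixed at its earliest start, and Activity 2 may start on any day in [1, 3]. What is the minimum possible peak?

13

Activity 2@1: d1:16  d2:8  d3:8  d4:5  d5:0 → peak 16
Activity 2@2: d1:13  d2:8  d3:8  d4:8  d5:0 → peak 13
Activity 2@3: d1:13  d2:5  d3:8  d4:8  d5:3 → peak 13
Best is Activity 2@2, peak 13.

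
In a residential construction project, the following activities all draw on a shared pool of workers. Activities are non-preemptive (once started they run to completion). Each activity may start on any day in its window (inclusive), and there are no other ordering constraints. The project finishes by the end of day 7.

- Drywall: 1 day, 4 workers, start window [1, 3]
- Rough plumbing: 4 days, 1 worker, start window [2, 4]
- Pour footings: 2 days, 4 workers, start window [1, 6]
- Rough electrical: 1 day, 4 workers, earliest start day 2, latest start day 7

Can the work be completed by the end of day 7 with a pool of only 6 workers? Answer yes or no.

Schedule Drywall@1, Rough plumbing@2, Pour footings@2, Rough electrical@4: d1:4  d2:5  d3:5  d4:5  d5:1  d6:0  d7:0 — peak 5 ≤ 6.

yes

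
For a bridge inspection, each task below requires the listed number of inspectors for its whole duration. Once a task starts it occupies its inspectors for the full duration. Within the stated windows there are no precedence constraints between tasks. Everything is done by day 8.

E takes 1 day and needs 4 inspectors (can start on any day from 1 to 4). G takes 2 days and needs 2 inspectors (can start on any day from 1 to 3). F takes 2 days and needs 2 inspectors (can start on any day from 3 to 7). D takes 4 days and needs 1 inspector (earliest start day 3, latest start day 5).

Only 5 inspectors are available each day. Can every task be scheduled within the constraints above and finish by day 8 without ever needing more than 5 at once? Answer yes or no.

Schedule E@1, G@2, F@3, D@4: d1:4  d2:2  d3:4  d4:3  d5:1  d6:1  d7:1  d8:0 — peak 4 ≤ 5.

yes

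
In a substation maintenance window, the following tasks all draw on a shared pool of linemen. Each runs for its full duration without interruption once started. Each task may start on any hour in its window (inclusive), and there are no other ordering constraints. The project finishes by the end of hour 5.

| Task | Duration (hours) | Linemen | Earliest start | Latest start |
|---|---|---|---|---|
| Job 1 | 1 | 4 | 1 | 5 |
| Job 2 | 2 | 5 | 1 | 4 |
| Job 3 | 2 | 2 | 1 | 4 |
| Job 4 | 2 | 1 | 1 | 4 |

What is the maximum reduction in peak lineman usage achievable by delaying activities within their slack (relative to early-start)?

Early-start peak: h1:12  h2:8  h3:0  h4:0  h5:0 ⇒ 12.
Leveled (Job 1@1, Job 2@2, Job 3@4, Job 4@4): h1:4  h2:5  h3:5  h4:3  h5:3 ⇒ 5.
Reduction 12 − 5 = 7.

7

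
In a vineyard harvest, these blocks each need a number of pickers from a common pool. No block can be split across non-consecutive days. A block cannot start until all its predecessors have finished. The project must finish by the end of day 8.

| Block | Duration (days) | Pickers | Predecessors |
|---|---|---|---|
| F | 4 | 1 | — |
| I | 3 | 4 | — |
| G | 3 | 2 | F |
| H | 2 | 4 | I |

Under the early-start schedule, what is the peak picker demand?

6

Early-start schedule: F@1, I@1, G@5, H@4.
Load per day: day 1: 5, day 2: 5, day 3: 5, day 4: 5, day 5: 6, day 6: 2, day 7: 2, day 8: 0.
Peak is 6.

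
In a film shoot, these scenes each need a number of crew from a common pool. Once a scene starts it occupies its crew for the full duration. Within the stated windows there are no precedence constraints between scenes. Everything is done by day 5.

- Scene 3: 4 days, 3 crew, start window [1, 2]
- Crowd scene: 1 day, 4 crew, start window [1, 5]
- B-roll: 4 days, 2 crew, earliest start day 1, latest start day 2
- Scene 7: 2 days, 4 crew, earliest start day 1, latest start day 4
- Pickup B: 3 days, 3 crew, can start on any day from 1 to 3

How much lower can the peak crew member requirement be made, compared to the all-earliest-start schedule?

7

Early-start peak: d1:16  d2:12  d3:8  d4:5  d5:0 ⇒ 16.
Leveled (Scene 3@1, Crowd scene@5, B-roll@1, Scene 7@1, Pickup B@3): d1:9  d2:9  d3:8  d4:8  d5:7 ⇒ 9.
Reduction 16 − 9 = 7.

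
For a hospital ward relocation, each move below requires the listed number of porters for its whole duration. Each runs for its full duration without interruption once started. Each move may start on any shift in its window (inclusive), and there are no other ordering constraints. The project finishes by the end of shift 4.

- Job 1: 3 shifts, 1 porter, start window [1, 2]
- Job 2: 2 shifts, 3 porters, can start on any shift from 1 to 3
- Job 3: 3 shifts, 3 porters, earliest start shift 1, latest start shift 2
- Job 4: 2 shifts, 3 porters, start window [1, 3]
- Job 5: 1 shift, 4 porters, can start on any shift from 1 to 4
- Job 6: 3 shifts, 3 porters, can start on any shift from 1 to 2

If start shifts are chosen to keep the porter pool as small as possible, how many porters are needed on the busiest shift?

10

Early-start (Job 1@1, Job 2@1, Job 3@1, Job 4@1, Job 5@1, Job 6@1) gives peak 17: s1:17  s2:13  s3:7  s4:0.
Shift Job 4→3, Job 5→4.
Schedule Job 1@1, Job 2@1, Job 3@1, Job 4@3, Job 5@4, Job 6@1: s1:10  s2:10  s3:10  s4:7 — peak 10.
Total porter-shifts = 37 over 4 shifts ⇒ peak ≥ ⌈37/4⌉ = 10, so 10 is optimal.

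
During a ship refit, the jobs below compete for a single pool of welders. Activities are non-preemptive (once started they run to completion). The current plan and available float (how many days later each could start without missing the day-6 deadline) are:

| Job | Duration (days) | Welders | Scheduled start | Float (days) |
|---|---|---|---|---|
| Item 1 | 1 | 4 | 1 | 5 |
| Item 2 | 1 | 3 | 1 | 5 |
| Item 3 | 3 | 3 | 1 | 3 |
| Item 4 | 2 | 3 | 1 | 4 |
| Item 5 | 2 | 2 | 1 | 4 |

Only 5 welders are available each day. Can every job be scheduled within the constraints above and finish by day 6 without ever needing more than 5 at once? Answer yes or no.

The minimum achievable peak is 6; 5 < 6, so no feasible schedule stays within the cap.

no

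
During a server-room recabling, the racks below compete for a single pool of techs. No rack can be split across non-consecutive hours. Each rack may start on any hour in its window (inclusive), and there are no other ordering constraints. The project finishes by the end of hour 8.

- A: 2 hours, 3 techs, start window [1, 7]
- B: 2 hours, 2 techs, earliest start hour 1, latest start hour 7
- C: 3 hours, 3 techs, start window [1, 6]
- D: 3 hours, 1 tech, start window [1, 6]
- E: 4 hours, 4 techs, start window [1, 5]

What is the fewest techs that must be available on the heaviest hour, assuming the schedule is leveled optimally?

Early-start (A@1, B@1, C@1, D@1, E@1) gives peak 13: h1:13  h2:13  h3:8  h4:4  h5:0  h6:0  h7:0  h8:0.
Shift B→3, D→3, E→5.
Schedule A@1, B@3, C@1, D@3, E@5: h1:6  h2:6  h3:6  h4:3  h5:5  h6:4  h7:4  h8:4 — peak 6.

6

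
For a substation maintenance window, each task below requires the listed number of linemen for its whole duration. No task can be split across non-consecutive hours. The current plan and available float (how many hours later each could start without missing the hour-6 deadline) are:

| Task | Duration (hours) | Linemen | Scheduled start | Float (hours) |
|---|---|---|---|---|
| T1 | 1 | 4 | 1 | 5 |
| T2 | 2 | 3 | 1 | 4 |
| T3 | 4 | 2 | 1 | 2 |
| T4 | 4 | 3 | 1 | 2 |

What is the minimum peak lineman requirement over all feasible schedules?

6

Early-start (T1@1, T2@1, T3@1, T4@1) gives peak 12: h1:12  h2:8  h3:5  h4:5  h5:0  h6:0.
Shift T2→5, T4→2.
Schedule T1@1, T2@5, T3@1, T4@2: h1:6  h2:5  h3:5  h4:5  h5:6  h6:3 — peak 6.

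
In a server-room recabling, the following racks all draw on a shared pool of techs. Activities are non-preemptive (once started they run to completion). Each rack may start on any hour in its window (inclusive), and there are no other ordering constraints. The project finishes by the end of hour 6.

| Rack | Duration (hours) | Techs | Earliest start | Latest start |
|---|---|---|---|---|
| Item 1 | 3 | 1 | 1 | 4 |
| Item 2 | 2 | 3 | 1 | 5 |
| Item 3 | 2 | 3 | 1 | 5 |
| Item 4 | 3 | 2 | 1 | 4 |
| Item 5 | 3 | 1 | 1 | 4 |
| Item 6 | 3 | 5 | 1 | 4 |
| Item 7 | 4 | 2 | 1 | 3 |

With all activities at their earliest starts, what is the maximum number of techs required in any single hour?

Early-start schedule: Item 1@1, Item 2@1, Item 3@1, Item 4@1, Item 5@1, Item 6@1, Item 7@1.
Load per hour: hour 1: 17, hour 2: 17, hour 3: 11, hour 4: 2, hour 5: 0, hour 6: 0.
Peak is 17.

17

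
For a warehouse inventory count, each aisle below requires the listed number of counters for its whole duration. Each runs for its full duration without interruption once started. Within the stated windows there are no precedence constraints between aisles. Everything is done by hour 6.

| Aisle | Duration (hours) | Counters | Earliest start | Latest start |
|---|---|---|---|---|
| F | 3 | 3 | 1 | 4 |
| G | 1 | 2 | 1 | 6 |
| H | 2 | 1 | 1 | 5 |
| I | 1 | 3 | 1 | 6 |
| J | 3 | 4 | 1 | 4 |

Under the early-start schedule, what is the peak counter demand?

13

Early-start schedule: F@1, G@1, H@1, I@1, J@1.
Load per hour: hour 1: 13, hour 2: 8, hour 3: 7, hour 4: 0, hour 5: 0, hour 6: 0.
Peak is 13.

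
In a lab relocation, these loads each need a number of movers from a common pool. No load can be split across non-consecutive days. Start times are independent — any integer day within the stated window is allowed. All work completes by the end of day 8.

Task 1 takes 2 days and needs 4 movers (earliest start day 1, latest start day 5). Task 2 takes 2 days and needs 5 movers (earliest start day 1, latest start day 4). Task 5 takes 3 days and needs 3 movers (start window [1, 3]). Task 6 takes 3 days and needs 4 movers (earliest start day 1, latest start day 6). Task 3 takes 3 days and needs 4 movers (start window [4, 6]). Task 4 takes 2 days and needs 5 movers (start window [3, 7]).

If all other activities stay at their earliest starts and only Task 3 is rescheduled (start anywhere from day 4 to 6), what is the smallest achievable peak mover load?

Task 3@4: d1:16  d2:16  d3:12  d4:9  d5:4  d6:4  d7:0  d8:0 → peak 16
Task 3@5: d1:16  d2:16  d3:12  d4:5  d5:4  d6:4  d7:4  d8:0 → peak 16
Task 3@6: d1:16  d2:16  d3:12  d4:5  d5:0  d6:4  d7:4  d8:4 → peak 16
Best is Task 3@4, peak 16.

16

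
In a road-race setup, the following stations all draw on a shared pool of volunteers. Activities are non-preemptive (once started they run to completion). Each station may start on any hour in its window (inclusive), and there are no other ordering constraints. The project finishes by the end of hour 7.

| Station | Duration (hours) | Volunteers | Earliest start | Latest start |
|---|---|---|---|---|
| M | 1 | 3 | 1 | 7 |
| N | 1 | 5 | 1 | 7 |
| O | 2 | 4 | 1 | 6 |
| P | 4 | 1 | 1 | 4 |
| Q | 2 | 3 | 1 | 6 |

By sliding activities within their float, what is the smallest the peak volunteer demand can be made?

5

Early-start (M@1, N@1, O@1, P@1, Q@1) gives peak 16: h1:16  h2:8  h3:1  h4:1  h5:0  h6:0  h7:0.
Shift N→2, O→3, P→3, Q→5.
Schedule M@1, N@2, O@3, P@3, Q@5: h1:3  h2:5  h3:5  h4:5  h5:4  h6:4  h7:0 — peak 5.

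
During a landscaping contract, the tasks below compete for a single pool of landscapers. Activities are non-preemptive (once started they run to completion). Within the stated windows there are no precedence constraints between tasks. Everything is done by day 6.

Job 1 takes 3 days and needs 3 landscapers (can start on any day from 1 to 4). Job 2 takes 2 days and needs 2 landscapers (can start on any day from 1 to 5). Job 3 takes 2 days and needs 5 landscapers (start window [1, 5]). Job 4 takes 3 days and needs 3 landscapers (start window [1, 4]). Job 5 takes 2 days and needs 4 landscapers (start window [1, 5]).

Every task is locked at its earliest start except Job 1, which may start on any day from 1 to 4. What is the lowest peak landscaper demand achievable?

Job 1@1: d1:17  d2:17  d3:6  d4:0  d5:0  d6:0 → peak 17
Job 1@2: d1:14  d2:17  d3:6  d4:3  d5:0  d6:0 → peak 17
Job 1@3: d1:14  d2:14  d3:6  d4:3  d5:3  d6:0 → peak 14
Job 1@4: d1:14  d2:14  d3:3  d4:3  d5:3  d6:3 → peak 14
Best is Job 1@3, peak 14.

14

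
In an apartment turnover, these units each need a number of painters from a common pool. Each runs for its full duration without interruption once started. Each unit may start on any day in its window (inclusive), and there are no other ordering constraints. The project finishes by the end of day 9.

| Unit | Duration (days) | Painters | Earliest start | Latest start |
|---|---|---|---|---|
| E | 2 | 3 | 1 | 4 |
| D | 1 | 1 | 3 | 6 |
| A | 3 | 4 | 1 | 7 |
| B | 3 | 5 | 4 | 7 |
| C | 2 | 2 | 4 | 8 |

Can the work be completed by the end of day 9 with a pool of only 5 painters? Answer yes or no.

Schedule E@4, D@3, A@1, B@6, C@4: d1:4  d2:4  d3:5  d4:5  d5:5  d6:5  d7:5  d8:5  d9:0 — peak 5 ≤ 5.

yes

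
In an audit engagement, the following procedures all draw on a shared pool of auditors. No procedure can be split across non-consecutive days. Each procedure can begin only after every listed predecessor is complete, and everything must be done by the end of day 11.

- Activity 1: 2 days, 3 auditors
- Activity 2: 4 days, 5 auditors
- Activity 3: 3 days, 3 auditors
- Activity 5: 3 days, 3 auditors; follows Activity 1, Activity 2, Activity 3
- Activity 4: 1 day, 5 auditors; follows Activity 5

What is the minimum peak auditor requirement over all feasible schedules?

6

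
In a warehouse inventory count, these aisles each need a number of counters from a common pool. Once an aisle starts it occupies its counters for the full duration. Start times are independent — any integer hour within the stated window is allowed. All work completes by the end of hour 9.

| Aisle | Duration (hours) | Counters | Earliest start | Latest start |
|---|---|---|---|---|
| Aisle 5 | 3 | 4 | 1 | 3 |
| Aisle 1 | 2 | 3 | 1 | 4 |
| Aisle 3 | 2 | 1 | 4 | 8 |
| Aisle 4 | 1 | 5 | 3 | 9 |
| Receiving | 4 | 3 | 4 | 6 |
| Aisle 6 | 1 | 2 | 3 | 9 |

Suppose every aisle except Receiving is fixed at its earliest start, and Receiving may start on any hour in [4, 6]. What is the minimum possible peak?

11

Receiving@4: h1:7  h2:7  h3:11  h4:4  h5:4  h6:3  h7:3  h8:0  h9:0 → peak 11
Receiving@5: h1:7  h2:7  h3:11  h4:1  h5:4  h6:3  h7:3  h8:3  h9:0 → peak 11
Receiving@6: h1:7  h2:7  h3:11  h4:1  h5:1  h6:3  h7:3  h8:3  h9:3 → peak 11
Best is Receiving@4, peak 11.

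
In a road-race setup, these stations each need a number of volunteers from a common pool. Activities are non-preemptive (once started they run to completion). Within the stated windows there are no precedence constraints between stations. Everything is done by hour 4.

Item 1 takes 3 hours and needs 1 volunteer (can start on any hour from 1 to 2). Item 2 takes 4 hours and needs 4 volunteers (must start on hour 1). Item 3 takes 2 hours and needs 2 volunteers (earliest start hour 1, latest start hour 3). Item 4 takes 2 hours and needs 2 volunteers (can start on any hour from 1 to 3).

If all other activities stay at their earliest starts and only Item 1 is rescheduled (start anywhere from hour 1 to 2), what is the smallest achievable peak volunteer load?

9

Item 1@1: h1:9  h2:9  h3:5  h4:4 → peak 9
Item 1@2: h1:8  h2:9  h3:5  h4:5 → peak 9
Best is Item 1@1, peak 9.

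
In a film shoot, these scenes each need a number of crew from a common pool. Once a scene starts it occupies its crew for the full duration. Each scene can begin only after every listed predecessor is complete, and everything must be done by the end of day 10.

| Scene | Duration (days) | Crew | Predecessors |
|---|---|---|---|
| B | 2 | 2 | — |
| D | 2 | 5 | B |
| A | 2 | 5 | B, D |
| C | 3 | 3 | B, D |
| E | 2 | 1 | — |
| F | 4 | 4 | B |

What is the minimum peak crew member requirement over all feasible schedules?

Early-start (B@1, D@3, A@5, C@5, E@1, F@3) gives peak 12: d1:3  d2:3  d3:9  d4:9  d5:12  d6:12  d7:3  d8:0  d9:0  d10:0.
Shift C→7, F→7.
Schedule B@1, D@3, A@5, C@7, E@1, F@7: d1:3  d2:3  d3:5  d4:5  d5:5  d6:5  d7:7  d8:7  d9:7  d10:4 — peak 7.

7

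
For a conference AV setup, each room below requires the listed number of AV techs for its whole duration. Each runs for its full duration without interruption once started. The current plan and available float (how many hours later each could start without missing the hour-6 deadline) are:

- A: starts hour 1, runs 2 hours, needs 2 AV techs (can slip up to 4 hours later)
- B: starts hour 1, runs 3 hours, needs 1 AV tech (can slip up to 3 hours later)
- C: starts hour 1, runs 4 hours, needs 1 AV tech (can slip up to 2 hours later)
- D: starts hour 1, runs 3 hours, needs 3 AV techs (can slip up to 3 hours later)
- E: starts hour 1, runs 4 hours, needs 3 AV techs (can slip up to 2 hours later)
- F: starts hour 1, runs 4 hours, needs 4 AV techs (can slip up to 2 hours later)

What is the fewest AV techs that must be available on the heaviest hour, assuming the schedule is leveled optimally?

Early-start (A@1, B@1, C@1, D@1, E@1, F@1) gives peak 14: h1:14  h2:14  h3:12  h4:8  h5:0  h6:0.
Shift D→4.
Schedule A@1, B@1, C@1, D@4, E@1, F@1: h1:11  h2:11  h3:9  h4:11  h5:3  h6:3 — peak 11.

11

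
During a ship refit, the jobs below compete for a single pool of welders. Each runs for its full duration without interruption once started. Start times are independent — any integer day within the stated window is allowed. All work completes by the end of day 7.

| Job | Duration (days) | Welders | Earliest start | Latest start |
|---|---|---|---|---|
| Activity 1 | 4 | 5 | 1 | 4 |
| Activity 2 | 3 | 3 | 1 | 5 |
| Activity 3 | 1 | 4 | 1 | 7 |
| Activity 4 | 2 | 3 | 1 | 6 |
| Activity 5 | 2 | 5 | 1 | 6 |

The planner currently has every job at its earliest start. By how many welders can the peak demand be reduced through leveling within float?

12

Early-start peak: d1:20  d2:16  d3:8  d4:5  d5:0  d6:0  d7:0 ⇒ 20.
Leveled (Activity 1@1, Activity 2@1, Activity 3@5, Activity 4@4, Activity 5@6): d1:8  d2:8  d3:8  d4:8  d5:7  d6:5  d7:5 ⇒ 8.
Reduction 20 − 8 = 12.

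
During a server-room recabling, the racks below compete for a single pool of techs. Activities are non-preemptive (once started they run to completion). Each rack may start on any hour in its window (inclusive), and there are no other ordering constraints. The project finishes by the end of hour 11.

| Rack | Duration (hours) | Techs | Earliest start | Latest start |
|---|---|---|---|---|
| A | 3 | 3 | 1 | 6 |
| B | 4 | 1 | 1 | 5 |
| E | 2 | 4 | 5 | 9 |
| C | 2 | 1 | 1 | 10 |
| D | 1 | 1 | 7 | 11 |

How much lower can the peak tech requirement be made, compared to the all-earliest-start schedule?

1

Early-start peak: h1:5  h2:5  h3:4  h4:1  h5:4  h6:4  h7:1  h8:0  h9:0  h10:0  h11:0 ⇒ 5.
Leveled (A@1, B@1, E@5, C@7, D@7): h1:4  h2:4  h3:4  h4:1  h5:4  h6:4  h7:2  h8:1  h9:0  h10:0  h11:0 ⇒ 4.
Reduction 5 − 4 = 1.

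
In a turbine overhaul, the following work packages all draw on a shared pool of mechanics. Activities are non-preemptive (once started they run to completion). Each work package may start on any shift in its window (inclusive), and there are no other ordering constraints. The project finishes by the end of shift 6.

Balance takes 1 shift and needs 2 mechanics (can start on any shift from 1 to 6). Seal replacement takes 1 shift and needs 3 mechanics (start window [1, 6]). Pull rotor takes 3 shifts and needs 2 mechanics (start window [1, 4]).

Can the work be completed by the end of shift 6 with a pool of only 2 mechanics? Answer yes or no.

no

The minimum achievable peak is 3; 2 < 3, so no feasible schedule stays within the cap.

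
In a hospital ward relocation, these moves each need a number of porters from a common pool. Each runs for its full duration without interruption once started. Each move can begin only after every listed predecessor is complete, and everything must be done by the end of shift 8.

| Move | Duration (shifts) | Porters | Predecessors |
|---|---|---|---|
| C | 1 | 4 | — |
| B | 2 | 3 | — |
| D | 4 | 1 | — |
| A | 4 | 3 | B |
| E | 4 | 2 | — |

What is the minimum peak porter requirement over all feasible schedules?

Early-start (C@1, B@1, D@1, A@3, E@1) gives peak 10: s1:10  s2:6  s3:6  s4:6  s5:3  s6:3  s7:0  s8:0.
Shift B→2, A→4, E→5.
Schedule C@1, B@2, D@1, A@4, E@5: s1:5  s2:4  s3:4  s4:4  s5:5  s6:5  s7:5  s8:2 — peak 5.
Total porter-shifts = 34 over 8 shifts ⇒ peak ≥ ⌈34/8⌉ = 5, so 5 is optimal.

5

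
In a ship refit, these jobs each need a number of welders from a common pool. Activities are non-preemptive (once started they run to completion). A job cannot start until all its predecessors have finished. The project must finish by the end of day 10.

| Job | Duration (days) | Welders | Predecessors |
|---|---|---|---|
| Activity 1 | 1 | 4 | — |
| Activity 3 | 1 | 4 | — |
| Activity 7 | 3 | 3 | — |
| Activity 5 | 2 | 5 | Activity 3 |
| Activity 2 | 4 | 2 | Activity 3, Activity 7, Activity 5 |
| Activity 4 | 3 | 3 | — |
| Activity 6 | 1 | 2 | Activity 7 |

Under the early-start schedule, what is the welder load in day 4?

At early start, day 4 has: Activity 2, Activity 6.
Demand: 2 + 2 = 4.

4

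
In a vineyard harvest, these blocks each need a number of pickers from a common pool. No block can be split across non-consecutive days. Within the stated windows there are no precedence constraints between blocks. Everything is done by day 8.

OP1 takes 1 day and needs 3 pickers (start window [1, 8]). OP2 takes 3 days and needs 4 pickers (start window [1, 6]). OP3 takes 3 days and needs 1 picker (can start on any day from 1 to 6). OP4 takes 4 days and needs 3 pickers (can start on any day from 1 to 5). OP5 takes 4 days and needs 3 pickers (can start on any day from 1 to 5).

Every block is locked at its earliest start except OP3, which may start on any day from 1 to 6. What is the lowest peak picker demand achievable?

OP3@1: d1:14  d2:11  d3:11  d4:6  d5:0  d6:0  d7:0  d8:0 → peak 14
OP3@2: d1:13  d2:11  d3:11  d4:7  d5:0  d6:0  d7:0  d8:0 → peak 13
OP3@3: d1:13  d2:10  d3:11  d4:7  d5:1  d6:0  d7:0  d8:0 → peak 13
OP3@4: d1:13  d2:10  d3:10  d4:7  d5:1  d6:1  d7:0  d8:0 → peak 13
OP3@5: d1:13  d2:10  d3:10  d4:6  d5:1  d6:1  d7:1  d8:0 → peak 13
OP3@6: d1:13  d2:10  d3:10  d4:6  d5:0  d6:1  d7:1  d8:1 → peak 13
Best is OP3@2, peak 13.

13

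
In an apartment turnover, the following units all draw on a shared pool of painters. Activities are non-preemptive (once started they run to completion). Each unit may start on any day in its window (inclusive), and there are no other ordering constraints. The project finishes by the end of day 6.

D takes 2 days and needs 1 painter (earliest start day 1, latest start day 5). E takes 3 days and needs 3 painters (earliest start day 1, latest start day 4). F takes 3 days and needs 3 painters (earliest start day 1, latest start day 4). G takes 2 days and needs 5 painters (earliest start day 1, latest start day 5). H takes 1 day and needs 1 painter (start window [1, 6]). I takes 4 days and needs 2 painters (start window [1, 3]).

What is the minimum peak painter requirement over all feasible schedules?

Early-start (D@1, E@1, F@1, G@1, H@1, I@1) gives peak 15: d1:15  d2:14  d3:8  d4:2  d5:0  d6:0.
Shift G→4, I→3.
Schedule D@1, E@1, F@1, G@4, H@1, I@3: d1:8  d2:7  d3:8  d4:7  d5:7  d6:2 — peak 8.

8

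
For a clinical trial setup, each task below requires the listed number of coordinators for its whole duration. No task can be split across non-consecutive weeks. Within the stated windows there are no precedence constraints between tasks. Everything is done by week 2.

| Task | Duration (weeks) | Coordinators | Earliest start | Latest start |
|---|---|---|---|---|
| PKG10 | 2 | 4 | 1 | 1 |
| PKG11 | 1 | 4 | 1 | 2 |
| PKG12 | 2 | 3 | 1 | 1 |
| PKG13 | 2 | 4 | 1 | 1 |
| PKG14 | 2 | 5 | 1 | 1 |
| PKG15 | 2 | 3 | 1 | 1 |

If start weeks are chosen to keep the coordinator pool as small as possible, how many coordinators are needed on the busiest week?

23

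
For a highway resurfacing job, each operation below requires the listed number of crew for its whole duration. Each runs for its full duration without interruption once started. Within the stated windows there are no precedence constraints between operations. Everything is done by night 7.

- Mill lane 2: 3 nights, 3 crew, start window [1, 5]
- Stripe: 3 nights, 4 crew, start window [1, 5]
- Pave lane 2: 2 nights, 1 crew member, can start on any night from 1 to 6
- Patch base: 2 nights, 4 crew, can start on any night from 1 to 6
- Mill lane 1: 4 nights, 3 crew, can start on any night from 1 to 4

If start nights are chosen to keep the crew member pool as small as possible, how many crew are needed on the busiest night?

7

Early-start (Mill lane 2@1, Stripe@1, Pave lane 2@1, Patch base@1, Mill lane 1@1) gives peak 15: n1:15  n2:15  n3:10  n4:3  n5:0  n6:0  n7:0.
Shift Pave lane 2→4, Patch base→6, Mill lane 1→4.
Schedule Mill lane 2@1, Stripe@1, Pave lane 2@4, Patch base@6, Mill lane 1@4: n1:7  n2:7  n3:7  n4:4  n5:4  n6:7  n7:7 — peak 7.
Total crew member-nights = 43 over 7 nights ⇒ peak ≥ ⌈43/7⌉ = 7, so 7 is optimal.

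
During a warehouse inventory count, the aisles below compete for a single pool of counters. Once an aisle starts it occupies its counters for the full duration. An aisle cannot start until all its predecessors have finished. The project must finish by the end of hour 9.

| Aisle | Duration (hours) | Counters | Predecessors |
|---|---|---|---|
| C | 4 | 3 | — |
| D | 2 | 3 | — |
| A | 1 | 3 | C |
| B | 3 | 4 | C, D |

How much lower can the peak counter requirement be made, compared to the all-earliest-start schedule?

Early-start peak: h1:6  h2:6  h3:3  h4:3  h5:7  h6:4  h7:4  h8:0  h9:0 ⇒ 7.
Leveled (C@1, D@1, A@5, B@6): h1:6  h2:6  h3:3  h4:3  h5:3  h6:4  h7:4  h8:4  h9:0 ⇒ 6.
Reduction 7 − 6 = 1.

1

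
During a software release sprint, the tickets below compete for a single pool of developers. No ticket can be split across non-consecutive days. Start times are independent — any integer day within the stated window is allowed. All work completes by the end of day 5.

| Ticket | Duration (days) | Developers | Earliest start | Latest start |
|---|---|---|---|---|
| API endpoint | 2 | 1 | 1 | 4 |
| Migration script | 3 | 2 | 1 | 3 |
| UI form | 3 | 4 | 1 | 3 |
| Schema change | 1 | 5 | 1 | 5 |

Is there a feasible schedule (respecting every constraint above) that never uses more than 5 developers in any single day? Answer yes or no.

The minimum achievable peak is 6; 5 < 6, so no feasible schedule stays within the cap.

no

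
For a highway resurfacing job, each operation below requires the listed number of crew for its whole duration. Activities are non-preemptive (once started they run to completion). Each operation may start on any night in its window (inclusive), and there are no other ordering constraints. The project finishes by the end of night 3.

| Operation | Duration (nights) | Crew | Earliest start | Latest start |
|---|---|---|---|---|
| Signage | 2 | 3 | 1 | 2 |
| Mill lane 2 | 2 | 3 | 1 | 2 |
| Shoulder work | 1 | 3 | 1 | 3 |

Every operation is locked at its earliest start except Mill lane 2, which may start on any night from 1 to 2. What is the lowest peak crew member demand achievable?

Mill lane 2@1: n1:9  n2:6  n3:0 → peak 9
Mill lane 2@2: n1:6  n2:6  n3:3 → peak 6
Best is Mill lane 2@2, peak 6.

6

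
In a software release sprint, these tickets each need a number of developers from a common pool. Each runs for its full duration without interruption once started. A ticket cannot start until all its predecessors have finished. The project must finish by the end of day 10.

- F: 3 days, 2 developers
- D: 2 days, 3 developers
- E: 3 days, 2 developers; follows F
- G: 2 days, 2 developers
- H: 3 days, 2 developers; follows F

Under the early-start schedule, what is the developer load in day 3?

2

At early start, day 3 has: F.
Demand: 2 = 2.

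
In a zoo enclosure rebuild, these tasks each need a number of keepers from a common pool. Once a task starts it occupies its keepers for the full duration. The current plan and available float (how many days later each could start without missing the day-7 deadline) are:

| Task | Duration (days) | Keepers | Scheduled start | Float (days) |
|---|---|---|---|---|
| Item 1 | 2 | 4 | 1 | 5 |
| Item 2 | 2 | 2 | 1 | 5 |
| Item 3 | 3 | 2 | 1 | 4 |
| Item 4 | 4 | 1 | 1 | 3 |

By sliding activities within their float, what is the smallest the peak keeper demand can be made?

4

Early-start (Item 1@1, Item 2@1, Item 3@1, Item 4@1) gives peak 9: d1:9  d2:9  d3:3  d4:1  d5:0  d6:0  d7:0.
Shift Item 2→3, Item 3→5, Item 4→3.
Schedule Item 1@1, Item 2@3, Item 3@5, Item 4@3: d1:4  d2:4  d3:3  d4:3  d5:3  d6:3  d7:2 — peak 4.
Total keeper-days = 22 over 7 days ⇒ peak ≥ ⌈22/7⌉ = 4, so 4 is optimal.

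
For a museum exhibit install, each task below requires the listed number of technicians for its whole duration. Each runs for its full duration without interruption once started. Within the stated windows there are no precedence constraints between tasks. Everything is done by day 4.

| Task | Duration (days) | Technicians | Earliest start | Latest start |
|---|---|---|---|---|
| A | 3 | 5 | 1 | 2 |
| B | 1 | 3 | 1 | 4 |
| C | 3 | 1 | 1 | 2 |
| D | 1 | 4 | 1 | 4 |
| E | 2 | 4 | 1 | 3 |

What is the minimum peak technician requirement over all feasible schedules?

Early-start (A@1, B@1, C@1, D@1, E@1) gives peak 17: d1:17  d2:10  d3:6  d4:0.
Shift D→2, E→3.
Schedule A@1, B@1, C@1, D@2, E@3: d1:9  d2:10  d3:10  d4:4 — peak 10.

10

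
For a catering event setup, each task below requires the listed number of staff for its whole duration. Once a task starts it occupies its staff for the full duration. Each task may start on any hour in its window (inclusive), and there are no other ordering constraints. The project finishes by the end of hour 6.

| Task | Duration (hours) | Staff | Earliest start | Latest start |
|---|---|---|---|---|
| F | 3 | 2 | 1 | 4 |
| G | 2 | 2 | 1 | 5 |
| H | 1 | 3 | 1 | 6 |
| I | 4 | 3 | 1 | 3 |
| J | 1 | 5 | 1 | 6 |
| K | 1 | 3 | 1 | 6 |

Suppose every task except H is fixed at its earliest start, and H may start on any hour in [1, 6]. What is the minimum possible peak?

H@1: h1:18  h2:7  h3:5  h4:3  h5:0  h6:0 → peak 18
H@2: h1:15  h2:10  h3:5  h4:3  h5:0  h6:0 → peak 15
H@3: h1:15  h2:7  h3:8  h4:3  h5:0  h6:0 → peak 15
H@4: h1:15  h2:7  h3:5  h4:6  h5:0  h6:0 → peak 15
H@5: h1:15  h2:7  h3:5  h4:3  h5:3  h6:0 → peak 15
H@6: h1:15  h2:7  h3:5  h4:3  h5:0  h6:3 → peak 15
Best is H@2, peak 15.

15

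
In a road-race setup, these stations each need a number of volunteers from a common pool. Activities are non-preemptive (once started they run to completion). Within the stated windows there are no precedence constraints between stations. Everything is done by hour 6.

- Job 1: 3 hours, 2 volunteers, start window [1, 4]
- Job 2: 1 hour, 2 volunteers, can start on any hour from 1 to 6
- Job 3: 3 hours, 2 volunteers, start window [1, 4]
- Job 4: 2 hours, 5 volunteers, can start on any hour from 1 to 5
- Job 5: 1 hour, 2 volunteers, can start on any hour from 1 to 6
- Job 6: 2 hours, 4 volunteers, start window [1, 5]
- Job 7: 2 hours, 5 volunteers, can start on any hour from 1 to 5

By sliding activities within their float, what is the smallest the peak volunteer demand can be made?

Early-start (Job 1@1, Job 2@1, Job 3@1, Job 4@1, Job 5@1, Job 6@1, Job 7@1) gives peak 22: h1:22  h2:18  h3:4  h4:0  h5:0  h6:0.
Shift Job 3→4, Job 4→3, Job 5→2, Job 7→5.
Schedule Job 1@1, Job 2@1, Job 3@4, Job 4@3, Job 5@2, Job 6@1, Job 7@5: h1:8  h2:8  h3:7  h4:7  h5:7  h6:7 — peak 8.
Total volunteer-hours = 44 over 6 hours ⇒ peak ≥ ⌈44/6⌉ = 8, so 8 is optimal.

8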